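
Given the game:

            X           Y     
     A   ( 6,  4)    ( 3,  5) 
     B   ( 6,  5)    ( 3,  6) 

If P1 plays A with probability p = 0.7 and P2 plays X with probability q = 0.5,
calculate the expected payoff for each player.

E[P1] = 4.5, E[P2] = 4.8

Work:
E[P1] = p·q·π₁(A,X) + p·(1-q)·π₁(A,Y) + (1-p)·q·π₁(B,X) + (1-p)·(1-q)·π₁(B,Y)
= 0.7·0.5·6 + 0.7·0.5·3 + 0.3·0.5·6 + 0.3·0.5·3
= 4.5

E[P2] = 4.8 (similar calculation)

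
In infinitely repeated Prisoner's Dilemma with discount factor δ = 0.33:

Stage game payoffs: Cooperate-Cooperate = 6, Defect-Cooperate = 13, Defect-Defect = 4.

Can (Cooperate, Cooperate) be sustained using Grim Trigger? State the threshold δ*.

δ* = 0.7778; since δ = 0.33 < 0.7778, cooperation cannot be sustained

Work:
For Grim Trigger:
Cooperate forever: 6/(1-δ)
Defect then punished: 13 + 4·δ/(1-δ)
Need: 6/(1-δ) ≥ 13 + 4·δ/(1-δ)
Solving: δ ≥ (T-R)/(T-P) = (13-6)/(13-4) = 0.7778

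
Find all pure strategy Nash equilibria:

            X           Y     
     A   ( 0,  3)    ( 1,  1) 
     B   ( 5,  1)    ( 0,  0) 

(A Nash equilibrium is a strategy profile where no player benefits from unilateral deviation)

Nash equilibrium: (B, X)

Work:
Best responses:
  P1 vs X: payoffs [0, 5] → best response B (payoff 5)
  P1 vs Y: payoffs [1, 0] → best response A (payoff 1)
  P2 vs A: payoffs [3, 1] → best response X (payoff 3)
  P2 vs B: payoffs [1, 0] → best response X (payoff 1)
Mutual best responses: (B,X) → Nash equilibria.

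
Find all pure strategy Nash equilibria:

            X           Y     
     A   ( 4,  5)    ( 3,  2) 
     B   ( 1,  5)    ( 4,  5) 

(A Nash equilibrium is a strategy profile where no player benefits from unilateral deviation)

Nash equilibrium: (A, X), (B, Y)

Work:
Best responses:
  P1 vs X: payoffs [4, 1] → best response A (payoff 4)
  P1 vs Y: payoffs [3, 4] → best response B (payoff 4)
  P2 vs A: payoffs [5, 2] → best response X (payoff 5)
  P2 vs B: payoffs [5, 5] → best response X/Y (payoff 5)
Mutual best responses: (A,X), (B,Y) → Nash equilibria.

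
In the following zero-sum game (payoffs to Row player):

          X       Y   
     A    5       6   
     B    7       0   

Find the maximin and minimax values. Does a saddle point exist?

Maximin = 5, Minimax = 6, Saddle: False

Work:
Row minimums: [5, 0] → maximin = 5
Column maximums: [7, 6] → minimax = 6
No saddle point (maximin ≠ minimax). Mixed strategy needed.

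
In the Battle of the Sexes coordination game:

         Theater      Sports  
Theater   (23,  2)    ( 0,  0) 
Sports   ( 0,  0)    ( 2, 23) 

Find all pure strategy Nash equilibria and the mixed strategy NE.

Pure NE: (Theater, Theater) and (Sports, Sports); Mixed NE: p = 0.92, q = 0.08

Work:
Check pure NE:
(Theater, Theater): (23, 2) - no unilateral deviation beneficial
(Sports, Sports): (2, 23) - no unilateral deviation beneficial
Mixed NE: P1 plays Theater with p = 0.92, P2 plays Theater with q = 0.08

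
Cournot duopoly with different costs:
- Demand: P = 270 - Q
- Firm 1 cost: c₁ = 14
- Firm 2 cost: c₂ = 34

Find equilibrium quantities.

q₁* = 92.0, q₂* = 72.0

Work:
Reaction: q₁ = (270 - 14 - q₂)/2
Reaction: q₂ = (270 - 34 - q₁)/2
Solve simultaneously:
q₁* = (270 - 2×14 + 34)/3 = 92.0
q₂* = (270 - 2×34 + 14)/3 = 72.0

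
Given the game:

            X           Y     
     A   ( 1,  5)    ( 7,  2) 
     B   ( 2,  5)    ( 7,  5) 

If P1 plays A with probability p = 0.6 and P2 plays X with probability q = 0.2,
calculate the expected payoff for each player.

E[P1] = 5.88, E[P2] = 3.56

Work:
E[P1] = p·q·π₁(A,X) + p·(1-q)·π₁(A,Y) + (1-p)·q·π₁(B,X) + (1-p)·(1-q)·π₁(B,Y)
= 0.6·0.2·1 + 0.6·0.8·7 + 0.4·0.2·2 + 0.4·0.8·7
= 5.88

E[P2] = 3.56 (similar calculation)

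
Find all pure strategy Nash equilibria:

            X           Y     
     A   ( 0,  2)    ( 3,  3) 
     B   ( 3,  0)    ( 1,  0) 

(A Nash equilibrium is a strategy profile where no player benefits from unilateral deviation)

Nash equilibrium: (A, Y), (B, X)

Work:
Best responses:
  P1 vs X: payoffs [0, 3] → best response B (payoff 3)
  P1 vs Y: payoffs [3, 1] → best response A (payoff 3)
  P2 vs A: payoffs [2, 3] → best response Y (payoff 3)
  P2 vs B: payoffs [0, 0] → best response X/Y (payoff 0)
Mutual best responses: (A,Y), (B,X) → Nash equilibria.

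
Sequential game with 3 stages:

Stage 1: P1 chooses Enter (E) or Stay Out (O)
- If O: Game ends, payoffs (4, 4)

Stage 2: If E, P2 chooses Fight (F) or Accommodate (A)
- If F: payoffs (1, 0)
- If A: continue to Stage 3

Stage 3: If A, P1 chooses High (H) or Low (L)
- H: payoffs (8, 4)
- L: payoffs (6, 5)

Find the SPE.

SPE: (E, A, H); Outcome (8, 4)

Work:
Stage 3: P1 chooses H (8 vs 6)
Stage 2: P2: F->0, A->4 (anticipating H). Choose A
Stage 1: P1: O->4, E->8 (anticipating A, H). Choose E
SPE path: E -> A -> H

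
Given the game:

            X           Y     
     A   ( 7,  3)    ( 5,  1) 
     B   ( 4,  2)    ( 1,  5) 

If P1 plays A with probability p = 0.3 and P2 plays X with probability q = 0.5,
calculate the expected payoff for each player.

E[P1] = 3.55, E[P2] = 3.05

Work:
E[P1] = p·q·π₁(A,X) + p·(1-q)·π₁(A,Y) + (1-p)·q·π₁(B,X) + (1-p)·(1-q)·π₁(B,Y)
= 0.3·0.5·7 + 0.3·0.5·5 + 0.7·0.5·4 + 0.7·0.5·1
= 3.55

E[P2] = 3.05 (similar calculation)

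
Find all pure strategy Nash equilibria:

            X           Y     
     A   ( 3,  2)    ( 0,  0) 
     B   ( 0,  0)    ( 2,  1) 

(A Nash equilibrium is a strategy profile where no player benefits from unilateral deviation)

Nash equilibrium: (A, X), (B, Y)

Work:
Best responses:
  P1 vs X: payoffs [3, 0] → best response A (payoff 3)
  P1 vs Y: payoffs [0, 2] → best response B (payoff 2)
  P2 vs A: payoffs [2, 0] → best response X (payoff 2)
  P2 vs B: payoffs [0, 1] → best response Y (payoff 1)
Mutual best responses: (A,X), (B,Y) → Nash equilibria.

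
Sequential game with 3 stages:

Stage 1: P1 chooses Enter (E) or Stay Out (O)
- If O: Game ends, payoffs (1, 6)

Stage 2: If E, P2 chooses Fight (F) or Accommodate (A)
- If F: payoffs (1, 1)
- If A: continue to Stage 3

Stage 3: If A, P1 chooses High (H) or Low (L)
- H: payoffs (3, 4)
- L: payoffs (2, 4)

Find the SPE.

SPE: (E, A, H); Outcome (3, 4)

Work:
Stage 3: P1 chooses H (3 vs 2)
Stage 2: P2: F->1, A->4 (anticipating H). Choose A
Stage 1: P1: O->1, E->3 (anticipating A, H). Choose E
SPE path: E -> A -> H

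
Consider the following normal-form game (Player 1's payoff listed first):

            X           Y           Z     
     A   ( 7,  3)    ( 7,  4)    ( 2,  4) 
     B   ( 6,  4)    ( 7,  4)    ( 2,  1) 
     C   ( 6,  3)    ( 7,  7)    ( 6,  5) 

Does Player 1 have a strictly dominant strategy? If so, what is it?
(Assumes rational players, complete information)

No strictly dominant strategy exists for Player 1

Work:
A strategy strictly dominates another if it gives a strictly higher payoff against every opponent action. Compare each pair of P1's strategies column-by-column:
  A vs B: [7 vs 6, 7 vs 7, 2 vs 2] → A does not strictly dominate B (column Y: 7 ≤ 7)
  A vs C: [7 vs 6, 7 vs 7, 2 vs 6] → A does not strictly dominate C (column Y: 7 ≤ 7)
  B vs A: [6 vs 7, 7 vs 7, 2 vs 2] → B does not strictly dominate A (column X: 6 ≤ 7)
  B vs C: [6 vs 6, 7 vs 7, 2 vs 6] → B does not strictly dominate C (column X: 6 ≤ 6)
  C vs A: [6 vs 7, 7 vs 7, 6 vs 2] → C does not strictly dominate A (column X: 6 ≤ 7)
  C vs B: [6 vs 6, 7 vs 7, 6 vs 2] → C does not strictly dominate B (column X: 6 ≤ 6)
No single strategy strictly dominates all others → no strictly dominant strategy.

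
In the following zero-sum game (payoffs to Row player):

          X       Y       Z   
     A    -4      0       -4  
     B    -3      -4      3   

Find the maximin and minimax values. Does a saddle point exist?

Maximin = -4, Minimax = -3, Saddle: False

Work:
Row minimums: [-4, -4] → maximin = -4
Column maximums: [-3, 0, 3] → minimax = -3
No saddle point (maximin ≠ minimax). Mixed strategy needed.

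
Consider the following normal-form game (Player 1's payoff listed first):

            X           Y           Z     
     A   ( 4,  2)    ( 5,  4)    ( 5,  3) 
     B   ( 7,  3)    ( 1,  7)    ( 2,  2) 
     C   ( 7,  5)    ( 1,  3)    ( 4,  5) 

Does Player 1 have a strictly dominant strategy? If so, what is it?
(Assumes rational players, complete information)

No strictly dominant strategy exists for Player 1

Work:
A strategy strictly dominates another if it gives a strictly higher payoff against every opponent action. Compare each pair of P1's strategies column-by-column:
  A vs B: [4 vs 7, 5 vs 1, 5 vs 2] → A does not strictly dominate B (column X: 4 ≤ 7)
  A vs C: [4 vs 7, 5 vs 1, 5 vs 4] → A does not strictly dominate C (column X: 4 ≤ 7)
  B vs A: [7 vs 4, 1 vs 5, 2 vs 5] → B does not strictly dominate A (column Y: 1 ≤ 5)
  B vs C: [7 vs 7, 1 vs 1, 2 vs 4] → B does not strictly dominate C (column X: 7 ≤ 7)
  C vs A: [7 vs 4, 1 vs 5, 4 vs 5] → C does not strictly dominate A (column Y: 1 ≤ 5)
  C vs B: [7 vs 7, 1 vs 1, 4 vs 2] → C does not strictly dominate B (column X: 7 ≤ 7)
No single strategy strictly dominates all others → no strictly dominant strategy.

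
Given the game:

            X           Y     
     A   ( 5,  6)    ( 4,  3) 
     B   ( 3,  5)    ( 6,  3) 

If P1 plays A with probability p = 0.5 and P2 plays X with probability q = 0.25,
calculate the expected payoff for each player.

E[P1] = 4.75, E[P2] = 3.625

Work:
E[P1] = p·q·π₁(A,X) + p·(1-q)·π₁(A,Y) + (1-p)·q·π₁(B,X) + (1-p)·(1-q)·π₁(B,Y)
= 0.5·0.25·5 + 0.5·0.75·4 + 0.5·0.25·3 + 0.5·0.75·6
= 4.75

E[P2] = 3.625 (similar calculation)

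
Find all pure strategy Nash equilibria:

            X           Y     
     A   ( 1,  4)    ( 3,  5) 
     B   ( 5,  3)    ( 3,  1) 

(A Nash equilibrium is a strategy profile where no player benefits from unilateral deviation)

Nash equilibrium: (A, Y), (B, X)

Work:
Best responses:
  P1 vs X: payoffs [1, 5] → best response B (payoff 5)
  P1 vs Y: payoffs [3, 3] → best response A/B (payoff 3)
  P2 vs A: payoffs [4, 5] → best response Y (payoff 5)
  P2 vs B: payoffs [3, 1] → best response X (payoff 3)
Mutual best responses: (A,Y), (B,X) → Nash equilibria.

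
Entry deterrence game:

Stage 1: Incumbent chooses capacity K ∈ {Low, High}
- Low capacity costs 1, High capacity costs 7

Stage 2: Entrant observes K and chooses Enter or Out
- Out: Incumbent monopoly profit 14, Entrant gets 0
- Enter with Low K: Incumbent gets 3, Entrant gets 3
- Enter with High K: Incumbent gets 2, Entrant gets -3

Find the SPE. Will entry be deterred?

SPE: (High, Enter|Low, Out|High); Entry deterred. Incumbent net profit = 7

Work:
After Low K: Entrant enters (3 > 0)
After High K: Entrant stays out (-3 < 0)
Incumbent: Low → 3−1=2, High → 14−7=7
Incumbent chooses High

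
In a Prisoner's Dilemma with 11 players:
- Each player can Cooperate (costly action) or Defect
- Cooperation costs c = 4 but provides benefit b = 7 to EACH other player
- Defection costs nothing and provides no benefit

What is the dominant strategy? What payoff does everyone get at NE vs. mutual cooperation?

Dominant: Defect; NE payoff = 0; Coop payoff = 66

Work:
Defect dominates (saves cost c = 4, benefit to others is external)
NE: All defect → everyone gets 0
If all cooperate: each receives (10)×7 - 4 = 66
Social dilemma: 66 > 0 but NE gives 0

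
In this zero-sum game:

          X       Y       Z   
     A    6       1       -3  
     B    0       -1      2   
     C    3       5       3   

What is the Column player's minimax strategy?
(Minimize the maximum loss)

Column should play Z, value = 3

Work:
Column player minimizes Row's maximum payoff:
Column X: max payoff to Row = 6
Column Y: max payoff to Row = 5
Column Z: max payoff to Row = 3
Minimum is 3, achieved by column Z.
Minimax strategy: Z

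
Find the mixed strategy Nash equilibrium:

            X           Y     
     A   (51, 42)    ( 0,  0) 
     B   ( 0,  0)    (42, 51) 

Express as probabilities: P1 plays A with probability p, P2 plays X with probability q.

p = 0.5484, q = 0.4516

Work:
Find probabilities that make opponent indifferent:
P2 chooses q to make P1 indifferent between A and B
P1 chooses p to make P2 indifferent between X and Y
Mixed NE: P1 plays (A: 0.5484, B: 0.4516), P2 plays (X: 0.4516, Y: 0.5484)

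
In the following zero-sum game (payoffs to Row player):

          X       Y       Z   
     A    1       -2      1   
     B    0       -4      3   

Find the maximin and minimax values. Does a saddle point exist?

Maximin = -2, Minimax = -2, Saddle: True

Work:
Row minimums: [-2, -4] → maximin = -2
Column maximums: [1, -2, 3] → minimax = -2
Saddle point exists! Game value = -2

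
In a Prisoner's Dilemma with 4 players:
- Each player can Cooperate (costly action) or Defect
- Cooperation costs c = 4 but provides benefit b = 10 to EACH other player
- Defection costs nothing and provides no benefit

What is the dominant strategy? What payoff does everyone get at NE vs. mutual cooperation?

Dominant: Defect; NE payoff = 0; Coop payoff = 26

Work:
Defect dominates (saves cost c = 4, benefit to others is external)
NE: All defect → everyone gets 0
If all cooperate: each receives (3)×10 - 4 = 26
Social dilemma: 26 > 0 but NE gives 0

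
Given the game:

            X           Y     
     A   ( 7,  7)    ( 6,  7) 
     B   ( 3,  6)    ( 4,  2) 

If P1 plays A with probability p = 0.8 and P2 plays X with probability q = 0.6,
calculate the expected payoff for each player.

E[P1] = 5.96, E[P2] = 6.48

Work:
E[P1] = p·q·π₁(A,X) + p·(1-q)·π₁(A,Y) + (1-p)·q·π₁(B,X) + (1-p)·(1-q)·π₁(B,Y)
= 0.8·0.6·7 + 0.8·0.4·6 + 0.2·0.6·3 + 0.2·0.4·4
= 5.96

E[P2] = 6.48 (similar calculation)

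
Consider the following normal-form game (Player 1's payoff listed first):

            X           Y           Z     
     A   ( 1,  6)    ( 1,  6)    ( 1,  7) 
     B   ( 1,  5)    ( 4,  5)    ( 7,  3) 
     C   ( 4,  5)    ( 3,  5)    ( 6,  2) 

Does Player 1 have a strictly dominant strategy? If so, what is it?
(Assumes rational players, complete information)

No strictly dominant strategy exists for Player 1

Work:
A strategy strictly dominates another if it gives a strictly higher payoff against every opponent action. Compare each pair of P1's strategies column-by-column:
  A vs B: [1 vs 1, 1 vs 4, 1 vs 7] → A does not strictly dominate B (column X: 1 ≤ 1)
  A vs C: [1 vs 4, 1 vs 3, 1 vs 6] → A does not strictly dominate C (column X: 1 ≤ 4)
  B vs A: [1 vs 1, 4 vs 1, 7 vs 1] → B does not strictly dominate A (column X: 1 ≤ 1)
  B vs C: [1 vs 4, 4 vs 3, 7 vs 6] → B does not strictly dominate C (column X: 1 ≤ 4)
  C vs A: [4 vs 1, 3 vs 1, 6 vs 1] → C strictly dominates A
  C vs B: [4 vs 1, 3 vs 4, 6 vs 7] → C does not strictly dominate B (column Y: 3 ≤ 4)
No single strategy strictly dominates all others → no strictly dominant strategy.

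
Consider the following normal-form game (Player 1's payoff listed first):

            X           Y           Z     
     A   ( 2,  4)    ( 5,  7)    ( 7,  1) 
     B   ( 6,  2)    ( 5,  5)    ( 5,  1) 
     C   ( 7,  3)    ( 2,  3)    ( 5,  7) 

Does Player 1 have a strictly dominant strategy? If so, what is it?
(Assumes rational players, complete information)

No strictly dominant strategy exists for Player 1

Work:
A strategy strictly dominates another if it gives a strictly higher payoff against every opponent action. Compare each pair of P1's strategies column-by-column:
  A vs B: [2 vs 6, 5 vs 5, 7 vs 5] → A does not strictly dominate B (column X: 2 ≤ 6)
  A vs C: [2 vs 7, 5 vs 2, 7 vs 5] → A does not strictly dominate C (column X: 2 ≤ 7)
  B vs A: [6 vs 2, 5 vs 5, 5 vs 7] → B does not strictly dominate A (column Y: 5 ≤ 5)
  B vs C: [6 vs 7, 5 vs 2, 5 vs 5] → B does not strictly dominate C (column X: 6 ≤ 7)
  C vs A: [7 vs 2, 2 vs 5, 5 vs 7] → C does not strictly dominate A (column Y: 2 ≤ 5)
  C vs B: [7 vs 6, 2 vs 5, 5 vs 5] → C does not strictly dominate B (column Y: 2 ≤ 5)
No single strategy strictly dominates all others → no strictly dominant strategy.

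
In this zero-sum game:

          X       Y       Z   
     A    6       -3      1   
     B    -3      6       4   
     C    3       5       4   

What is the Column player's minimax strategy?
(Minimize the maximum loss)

Column should play Z, value = 4

Work:
Column player minimizes Row's maximum payoff:
Column X: max payoff to Row = 6
Column Y: max payoff to Row = 6
Column Z: max payoff to Row = 4
Minimum is 4, achieved by column Z.
Minimax strategy: Z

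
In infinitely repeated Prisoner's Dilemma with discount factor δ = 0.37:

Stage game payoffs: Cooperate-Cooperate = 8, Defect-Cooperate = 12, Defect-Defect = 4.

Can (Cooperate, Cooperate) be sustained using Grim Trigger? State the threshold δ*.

δ* = 0.5; since δ = 0.37 < 0.5, cooperation cannot be sustained

Work:
For Grim Trigger:
Cooperate forever: 8/(1-δ)
Defect then punished: 12 + 4·δ/(1-δ)
Need: 8/(1-δ) ≥ 12 + 4·δ/(1-δ)
Solving: δ ≥ (T-R)/(T-P) = (12-8)/(12-4) = 0.5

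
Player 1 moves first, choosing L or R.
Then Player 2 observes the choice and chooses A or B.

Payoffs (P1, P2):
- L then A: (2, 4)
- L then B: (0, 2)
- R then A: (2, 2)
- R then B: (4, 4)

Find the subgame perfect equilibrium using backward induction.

P1 plays R, P2 plays A after L and B after R; Payoff (4, 4)

Work:
Backward induction:
After L: P2 chooses A → P1 gets 2
After R: P2 chooses B → P1 gets 4
P1 chooses R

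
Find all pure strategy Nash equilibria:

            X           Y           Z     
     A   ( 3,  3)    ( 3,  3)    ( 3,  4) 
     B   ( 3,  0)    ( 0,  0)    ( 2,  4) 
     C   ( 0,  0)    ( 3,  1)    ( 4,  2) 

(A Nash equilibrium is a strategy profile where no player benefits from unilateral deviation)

Nash equilibrium: (C, Z)

Work:
Best responses:
  P1 vs X: payoffs [3, 3, 0] → best response A/B (payoff 3)
  P1 vs Y: payoffs [3, 0, 3] → best response A/C (payoff 3)
  P1 vs Z: payoffs [3, 2, 4] → best response C (payoff 4)
  P2 vs A: payoffs [3, 3, 4] → best response Z (payoff 4)
  P2 vs B: payoffs [0, 0, 4] → best response Z (payoff 4)
  P2 vs C: payoffs [0, 1, 2] → best response Z (payoff 2)
Mutual best responses: (C,Z) → Nash equilibria.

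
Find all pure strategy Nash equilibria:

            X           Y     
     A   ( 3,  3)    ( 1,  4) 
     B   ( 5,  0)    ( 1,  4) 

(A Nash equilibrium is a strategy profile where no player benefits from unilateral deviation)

Nash equilibrium: (A, Y), (B, Y)

Work:
Best responses:
  P1 vs X: payoffs [3, 5] → best response B (payoff 5)
  P1 vs Y: payoffs [1, 1] → best response A/B (payoff 1)
  P2 vs A: payoffs [3, 4] → best response Y (payoff 4)
  P2 vs B: payoffs [0, 4] → best response Y (payoff 4)
Mutual best responses: (A,Y), (B,Y) → Nash equilibria.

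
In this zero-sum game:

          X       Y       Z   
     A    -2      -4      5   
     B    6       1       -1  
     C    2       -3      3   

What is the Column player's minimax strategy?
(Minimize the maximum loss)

Column should play Y, value = 1

Work:
Column player minimizes Row's maximum payoff:
Column X: max payoff to Row = 6
Column Y: max payoff to Row = 1
Column Z: max payoff to Row = 5
Minimum is 1, achieved by column Y.
Minimax strategy: Y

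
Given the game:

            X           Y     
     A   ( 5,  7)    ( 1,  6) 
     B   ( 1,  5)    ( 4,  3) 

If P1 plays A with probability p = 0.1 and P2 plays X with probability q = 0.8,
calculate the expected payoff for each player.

E[P1] = 1.86, E[P2] = 4.82

Work:
E[P1] = p·q·π₁(A,X) + p·(1-q)·π₁(A,Y) + (1-p)·q·π₁(B,X) + (1-p)·(1-q)·π₁(B,Y)
= 0.1·0.8·5 + 0.1·0.2·1 + 0.9·0.8·1 + 0.9·0.2·4
= 1.86

E[P2] = 4.82 (similar calculation)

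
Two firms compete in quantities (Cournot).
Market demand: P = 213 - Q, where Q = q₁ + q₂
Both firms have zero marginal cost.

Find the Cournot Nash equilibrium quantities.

q₁* = q₂* = 71.0; P* = 71.0

Work:
Profit: π_i = P·q_i = (a - q_i - q_j)·q_i
FOC: ∂π_i/∂q_i = a - 2q_i - q_j = 0
Reaction function: q_i = (213 - q_j)/2
Symmetry: q* = 213/3 = 71.0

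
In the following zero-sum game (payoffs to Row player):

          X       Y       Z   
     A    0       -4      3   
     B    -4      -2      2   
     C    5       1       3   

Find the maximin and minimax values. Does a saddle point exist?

Maximin = 1, Minimax = 1, Saddle: True

Work:
Row minimums: [-4, -4, 1] → maximin = 1
Column maximums: [5, 1, 3] → minimax = 1
Saddle point exists! Game value = 1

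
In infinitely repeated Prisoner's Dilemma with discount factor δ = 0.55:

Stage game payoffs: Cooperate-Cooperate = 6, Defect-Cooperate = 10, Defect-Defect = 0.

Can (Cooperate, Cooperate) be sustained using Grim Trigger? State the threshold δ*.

δ* = 0.4; since δ = 0.55 ≥ 0.4, cooperation can be sustained

Work:
For Grim Trigger:
Cooperate forever: 6/(1-δ)
Defect then punished: 10 + 0·δ/(1-δ)
Need: 6/(1-δ) ≥ 10 + 0·δ/(1-δ)
Solving: δ ≥ (T-R)/(T-P) = (10-6)/(10-0) = 0.4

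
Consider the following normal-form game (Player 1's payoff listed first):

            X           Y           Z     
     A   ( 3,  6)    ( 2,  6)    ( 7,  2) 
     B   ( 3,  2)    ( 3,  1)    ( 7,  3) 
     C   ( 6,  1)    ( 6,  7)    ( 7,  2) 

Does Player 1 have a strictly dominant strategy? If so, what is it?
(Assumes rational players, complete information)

No strictly dominant strategy exists for Player 1

Work:
A strategy strictly dominates another if it gives a strictly higher payoff against every opponent action. Compare each pair of P1's strategies column-by-column:
  A vs B: [3 vs 3, 2 vs 3, 7 vs 7] → A does not strictly dominate B (column X: 3 ≤ 3)
  A vs C: [3 vs 6, 2 vs 6, 7 vs 7] → A does not strictly dominate C (column X: 3 ≤ 6)
  B vs A: [3 vs 3, 3 vs 2, 7 vs 7] → B does not strictly dominate A (column X: 3 ≤ 3)
  B vs C: [3 vs 6, 3 vs 6, 7 vs 7] → B does not strictly dominate C (column X: 3 ≤ 6)
  C vs A: [6 vs 3, 6 vs 2, 7 vs 7] → C does not strictly dominate A (column Z: 7 ≤ 7)
  C vs B: [6 vs 3, 6 vs 3, 7 vs 7] → C does not strictly dominate B (column Z: 7 ≤ 7)
No single strategy strictly dominates all others → no strictly dominant strategy.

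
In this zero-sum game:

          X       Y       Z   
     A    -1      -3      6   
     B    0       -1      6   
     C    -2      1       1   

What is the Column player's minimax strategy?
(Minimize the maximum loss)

Column should play X, value = 0

Work:
Column player minimizes Row's maximum payoff:
Column X: max payoff to Row = 0
Column Y: max payoff to Row = 1
Column Z: max payoff to Row = 6
Minimum is 0, achieved by column X.
Minimax strategy: X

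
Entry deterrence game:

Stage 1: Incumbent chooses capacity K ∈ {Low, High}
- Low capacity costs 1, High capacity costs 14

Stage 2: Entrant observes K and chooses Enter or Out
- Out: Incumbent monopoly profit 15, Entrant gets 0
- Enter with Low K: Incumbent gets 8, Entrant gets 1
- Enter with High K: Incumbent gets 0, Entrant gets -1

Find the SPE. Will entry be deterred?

SPE: (Low, Enter|Low, Out|High); Entry not deterred. Incumbent net profit = 7, Entrant gets 1

Work:
After Low K: Entrant enters (1 > 0)
After High K: Entrant stays out (-1 < 0)
Incumbent: Low → 8−1=7, High → 15−14=1
Incumbent chooses Low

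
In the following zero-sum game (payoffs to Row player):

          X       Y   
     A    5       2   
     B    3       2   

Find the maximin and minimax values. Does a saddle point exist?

Maximin = 2, Minimax = 2, Saddle: True

Work:
Row minimums: [2, 2] → maximin = 2
Column maximums: [5, 2] → minimax = 2
Saddle point exists! Game value = 2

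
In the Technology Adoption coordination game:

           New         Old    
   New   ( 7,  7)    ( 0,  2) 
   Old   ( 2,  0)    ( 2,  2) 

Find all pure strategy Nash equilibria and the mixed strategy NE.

Pure NE: (New, New) and (Old, Old); Mixed NE: p = 0.2857, q = 0.2857

Work:
Check pure NE:
(New, New): (7, 7) - no unilateral deviation beneficial
(Old, Old): (2, 2) - no unilateral deviation beneficial
Mixed NE: P1 plays New with p = 0.2857, P2 plays New with q = 0.2857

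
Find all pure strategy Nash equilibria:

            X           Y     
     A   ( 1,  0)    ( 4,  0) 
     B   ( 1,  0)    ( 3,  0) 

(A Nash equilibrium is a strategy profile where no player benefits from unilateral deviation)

Nash equilibrium: (A, X), (A, Y), (B, X)

Work:
Best responses:
  P1 vs X: payoffs [1, 1] → best response A/B (payoff 1)
  P1 vs Y: payoffs [4, 3] → best response A (payoff 4)
  P2 vs A: payoffs [0, 0] → best response X/Y (payoff 0)
  P2 vs B: payoffs [0, 0] → best response X/Y (payoff 0)
Mutual best responses: (A,X), (A,Y), (B,X) → Nash equilibria.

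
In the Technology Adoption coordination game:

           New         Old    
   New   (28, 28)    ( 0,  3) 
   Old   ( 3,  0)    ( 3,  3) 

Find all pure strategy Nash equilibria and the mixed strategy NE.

Pure NE: (New, New) and (Old, Old); Mixed NE: p = 0.1071, q = 0.1071

Work:
Check pure NE:
(New, New): (28, 28) - no unilateral deviation beneficial
(Old, Old): (3, 3) - no unilateral deviation beneficial
Mixed NE: P1 plays New with p = 0.1071, P2 plays New with q = 0.1071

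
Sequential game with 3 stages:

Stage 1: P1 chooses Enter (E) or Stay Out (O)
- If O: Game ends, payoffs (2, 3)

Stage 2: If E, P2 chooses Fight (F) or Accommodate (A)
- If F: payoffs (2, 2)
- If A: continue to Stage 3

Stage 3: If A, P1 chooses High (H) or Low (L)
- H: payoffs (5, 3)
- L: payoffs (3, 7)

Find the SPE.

SPE: (E, A, H); Outcome (5, 3)

Work:
Stage 3: P1 chooses H (5 vs 3)
Stage 2: P2: F->2, A->3 (anticipating H). Choose A
Stage 1: P1: O->2, E->5 (anticipating A, H). Choose E
SPE path: E -> A -> H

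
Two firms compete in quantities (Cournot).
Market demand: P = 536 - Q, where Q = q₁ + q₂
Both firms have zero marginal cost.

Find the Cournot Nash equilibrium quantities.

q₁* = q₂* = 178.67; P* = 178.67

Work:
Profit: π_i = P·q_i = (a - q_i - q_j)·q_i
FOC: ∂π_i/∂q_i = a - 2q_i - q_j = 0
Reaction function: q_i = (536 - q_j)/2
Symmetry: q* = 536/3 = 178.67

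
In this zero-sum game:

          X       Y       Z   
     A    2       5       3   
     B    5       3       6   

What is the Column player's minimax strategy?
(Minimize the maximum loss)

Column should play X or Y (all achieve the minimum), value = 5

Work:
Column player minimizes Row's maximum payoff:
Column X: max payoff to Row = 5
Column Y: max payoff to Row = 5
Column Z: max payoff to Row = 6
Minimum is 5, achieved by columns X, Y (tied).
Each of X or Y is a minimax strategy.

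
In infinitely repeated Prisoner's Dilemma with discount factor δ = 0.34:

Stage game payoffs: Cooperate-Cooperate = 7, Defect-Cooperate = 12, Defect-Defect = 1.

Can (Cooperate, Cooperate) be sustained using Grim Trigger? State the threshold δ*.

δ* = 0.4545; since δ = 0.34 < 0.4545, cooperation cannot be sustained

Work:
For Grim Trigger:
Cooperate forever: 7/(1-δ)
Defect then punished: 12 + 1·δ/(1-δ)
Need: 7/(1-δ) ≥ 12 + 1·δ/(1-δ)
Solving: δ ≥ (T-R)/(T-P) = (12-7)/(12-1) = 0.4545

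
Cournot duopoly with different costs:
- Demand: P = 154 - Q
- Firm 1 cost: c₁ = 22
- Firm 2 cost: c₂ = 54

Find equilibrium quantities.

q₁* = 54.67, q₂* = 22.67

Work:
Reaction: q₁ = (154 - 22 - q₂)/2
Reaction: q₂ = (154 - 54 - q₁)/2
Solve simultaneously:
q₁* = (154 - 2×22 + 54)/3 = 54.67
q₂* = (154 - 2×54 + 22)/3 = 22.67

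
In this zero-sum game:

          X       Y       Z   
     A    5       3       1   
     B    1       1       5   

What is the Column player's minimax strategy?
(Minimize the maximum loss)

Column should play Y, value = 3

Work:
Column player minimizes Row's maximum payoff:
Column X: max payoff to Row = 5
Column Y: max payoff to Row = 3
Column Z: max payoff to Row = 5
Minimum is 3, achieved by column Y.
Minimax strategy: Y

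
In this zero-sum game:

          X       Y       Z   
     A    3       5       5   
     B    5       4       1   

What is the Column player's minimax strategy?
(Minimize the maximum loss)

Column should play X or Y or Z (all achieve the minimum), value = 5

Work:
Column player minimizes Row's maximum payoff:
Column X: max payoff to Row = 5
Column Y: max payoff to Row = 5
Column Z: max payoff to Row = 5
Minimum is 5, achieved by columns X, Y, Z (tied).
Each of X or Y or Z is a minimax strategy.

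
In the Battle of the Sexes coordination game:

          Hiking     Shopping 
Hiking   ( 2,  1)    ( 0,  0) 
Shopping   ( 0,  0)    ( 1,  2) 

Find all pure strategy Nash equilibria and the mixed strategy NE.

Pure NE: (Hiking, Hiking) and (Shopping, Shopping); Mixed NE: p = 0.6667, q = 0.3333

Work:
Check pure NE:
(Hiking, Hiking): (2, 1) - no unilateral deviation beneficial
(Shopping, Shopping): (1, 2) - no unilateral deviation beneficial
Mixed NE: P1 plays Hiking with p = 0.6667, P2 plays Hiking with q = 0.3333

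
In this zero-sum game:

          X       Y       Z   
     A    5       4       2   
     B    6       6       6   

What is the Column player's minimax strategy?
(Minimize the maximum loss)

Column should play X or Y or Z (all achieve the minimum), value = 6

Work:
Column player minimizes Row's maximum payoff:
Column X: max payoff to Row = 6
Column Y: max payoff to Row = 6
Column Z: max payoff to Row = 6
Minimum is 6, achieved by columns X, Y, Z (tied).
Each of X or Y or Z is a minimax strategy.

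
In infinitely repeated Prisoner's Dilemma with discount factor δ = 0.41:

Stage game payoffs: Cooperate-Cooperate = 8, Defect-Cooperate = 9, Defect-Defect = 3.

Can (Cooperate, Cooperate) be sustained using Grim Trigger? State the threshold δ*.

δ* = 0.1667; since δ = 0.41 ≥ 0.1667, cooperation can be sustained

Work:
For Grim Trigger:
Cooperate forever: 8/(1-δ)
Defect then punished: 9 + 3·δ/(1-δ)
Need: 8/(1-δ) ≥ 9 + 3·δ/(1-δ)
Solving: δ ≥ (T-R)/(T-P) = (9-8)/(9-3) = 0.1667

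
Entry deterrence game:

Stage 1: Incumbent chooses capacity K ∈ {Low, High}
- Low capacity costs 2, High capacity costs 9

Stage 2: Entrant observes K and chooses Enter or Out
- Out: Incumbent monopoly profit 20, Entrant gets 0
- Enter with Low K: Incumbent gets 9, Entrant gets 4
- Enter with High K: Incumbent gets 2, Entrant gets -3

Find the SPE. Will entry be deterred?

SPE: (High, Enter|Low, Out|High); Entry deterred. Incumbent net profit = 11

Work:
After Low K: Entrant enters (4 > 0)
After High K: Entrant stays out (-3 < 0)
Incumbent: Low → 9−2=7, High → 20−9=11
Incumbent chooses High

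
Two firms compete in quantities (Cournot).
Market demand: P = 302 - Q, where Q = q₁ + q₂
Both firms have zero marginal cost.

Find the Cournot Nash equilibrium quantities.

q₁* = q₂* = 100.67; P* = 100.67

Work:
Profit: π_i = P·q_i = (a - q_i - q_j)·q_i
FOC: ∂π_i/∂q_i = a - 2q_i - q_j = 0
Reaction function: q_i = (302 - q_j)/2
Symmetry: q* = 302/3 = 100.67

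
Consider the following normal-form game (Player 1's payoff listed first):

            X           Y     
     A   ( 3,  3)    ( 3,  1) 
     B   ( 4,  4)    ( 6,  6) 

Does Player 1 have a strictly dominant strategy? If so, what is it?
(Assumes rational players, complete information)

Yes, Player 1's strictly dominant strategy is B

Work:
A strategy strictly dominates another if it gives a strictly higher payoff against every opponent action. Compare each pair of P1's strategies column-by-column:
  A vs B: [3 vs 4, 3 vs 6] → A does not strictly dominate B (column X: 3 ≤ 4)
  B vs A: [4 vs 3, 6 vs 3] → B strictly dominates A
B strictly dominates every other strategy → strictly dominant.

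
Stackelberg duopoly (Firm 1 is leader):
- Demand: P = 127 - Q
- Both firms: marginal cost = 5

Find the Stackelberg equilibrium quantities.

q₁* (leader) = 61.0, q₂* (follower) = 30.5

Work:
Follower's reaction: q₂ = (a - c - q₁)/2
Leader substitutes: π₁ = q₁·(a - q₁ - (a-c-q₁)/2 - c)
FOC: q₁* = (127 - 5)/2 = 61.00
Then: q₂* = (127 - 5 - 61.0)/2 = 30.50
Leader has first-mover advantage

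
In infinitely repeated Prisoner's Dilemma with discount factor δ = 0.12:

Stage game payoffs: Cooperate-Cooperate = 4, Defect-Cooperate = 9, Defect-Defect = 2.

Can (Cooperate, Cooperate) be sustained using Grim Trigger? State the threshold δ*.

δ* = 0.7143; since δ = 0.12 < 0.7143, cooperation cannot be sustained

Work:
For Grim Trigger:
Cooperate forever: 4/(1-δ)
Defect then punished: 9 + 2·δ/(1-δ)
Need: 4/(1-δ) ≥ 9 + 2·δ/(1-δ)
Solving: δ ≥ (T-R)/(T-P) = (9-4)/(9-2) = 0.7143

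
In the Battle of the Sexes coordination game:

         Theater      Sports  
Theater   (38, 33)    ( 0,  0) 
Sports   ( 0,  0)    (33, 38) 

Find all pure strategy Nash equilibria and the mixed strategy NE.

Pure NE: (Theater, Theater) and (Sports, Sports); Mixed NE: p = 0.5352, q = 0.4648

Work:
Check pure NE:
(Theater, Theater): (38, 33) - no unilateral deviation beneficial
(Sports, Sports): (33, 38) - no unilateral deviation beneficial
Mixed NE: P1 plays Theater with p = 0.5352, P2 plays Theater with q = 0.4648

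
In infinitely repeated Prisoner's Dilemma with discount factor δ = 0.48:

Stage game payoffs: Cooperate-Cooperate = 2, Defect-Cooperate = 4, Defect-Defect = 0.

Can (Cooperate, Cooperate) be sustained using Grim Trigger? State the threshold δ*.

δ* = 0.5; since δ = 0.48 < 0.5, cooperation cannot be sustained

Work:
For Grim Trigger:
Cooperate forever: 2/(1-δ)
Defect then punished: 4 + 0·δ/(1-δ)
Need: 2/(1-δ) ≥ 4 + 0·δ/(1-δ)
Solving: δ ≥ (T-R)/(T-P) = (4-2)/(4-0) = 0.5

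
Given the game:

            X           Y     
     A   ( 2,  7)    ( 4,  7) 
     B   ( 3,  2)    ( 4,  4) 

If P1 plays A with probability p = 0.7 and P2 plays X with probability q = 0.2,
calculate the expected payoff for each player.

E[P1] = 3.66, E[P2] = 5.98

Work:
E[P1] = p·q·π₁(A,X) + p·(1-q)·π₁(A,Y) + (1-p)·q·π₁(B,X) + (1-p)·(1-q)·π₁(B,Y)
= 0.7·0.2·2 + 0.7·0.8·4 + 0.3·0.2·3 + 0.3·0.8·4
= 3.66

E[P2] = 5.98 (similar calculation)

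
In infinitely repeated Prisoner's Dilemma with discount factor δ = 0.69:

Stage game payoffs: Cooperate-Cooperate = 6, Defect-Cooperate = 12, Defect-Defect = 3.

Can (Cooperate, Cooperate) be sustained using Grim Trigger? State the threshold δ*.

δ* = 0.6667; since δ = 0.69 ≥ 0.6667, cooperation can be sustained

Work:
For Grim Trigger:
Cooperate forever: 6/(1-δ)
Defect then punished: 12 + 3·δ/(1-δ)
Need: 6/(1-δ) ≥ 12 + 3·δ/(1-δ)
Solving: δ ≥ (T-R)/(T-P) = (12-6)/(12-3) = 0.6667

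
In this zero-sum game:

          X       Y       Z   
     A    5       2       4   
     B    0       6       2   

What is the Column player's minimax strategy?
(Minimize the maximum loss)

Column should play Z, value = 4

Work:
Column player minimizes Row's maximum payoff:
Column X: max payoff to Row = 5
Column Y: max payoff to Row = 6
Column Z: max payoff to Row = 4
Minimum is 4, achieved by column Z.
Minimax strategy: Z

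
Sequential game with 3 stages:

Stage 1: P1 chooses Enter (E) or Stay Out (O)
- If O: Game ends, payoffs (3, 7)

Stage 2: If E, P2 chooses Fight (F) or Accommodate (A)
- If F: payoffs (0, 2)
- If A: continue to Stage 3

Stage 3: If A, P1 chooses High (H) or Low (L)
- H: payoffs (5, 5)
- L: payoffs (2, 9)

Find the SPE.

SPE: (E, A, H); Outcome (5, 5)

Work:
Stage 3: P1 chooses H (5 vs 2)
Stage 2: P2: F->2, A->5 (anticipating H). Choose A
Stage 1: P1: O->3, E->5 (anticipating A, H). Choose E
SPE path: E -> A -> H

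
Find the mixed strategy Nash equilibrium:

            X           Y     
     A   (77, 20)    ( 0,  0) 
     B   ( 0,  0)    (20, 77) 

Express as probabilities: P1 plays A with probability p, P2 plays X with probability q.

p = 0.7938, q = 0.2062

Work:
Find probabilities that make opponent indifferent:
P2 chooses q to make P1 indifferent between A and B
P1 chooses p to make P2 indifferent between X and Y
Mixed NE: P1 plays (A: 0.7938, B: 0.2062), P2 plays (X: 0.2062, Y: 0.7938)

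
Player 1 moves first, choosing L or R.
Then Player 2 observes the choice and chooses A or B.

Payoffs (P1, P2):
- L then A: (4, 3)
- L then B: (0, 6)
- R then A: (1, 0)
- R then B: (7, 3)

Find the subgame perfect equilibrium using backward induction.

P1 plays R, P2 plays B after L and B after R; Payoff (7, 3)

Work:
Backward induction:
After L: P2 chooses B → P1 gets 0
After R: P2 chooses B → P1 gets 7
P1 chooses R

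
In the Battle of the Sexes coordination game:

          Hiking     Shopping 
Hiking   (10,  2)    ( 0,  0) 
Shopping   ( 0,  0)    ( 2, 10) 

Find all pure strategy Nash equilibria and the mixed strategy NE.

Pure NE: (Hiking, Hiking) and (Shopping, Shopping); Mixed NE: p = 0.8333, q = 0.1667

Work:
Check pure NE:
(Hiking, Hiking): (10, 2) - no unilateral deviation beneficial
(Shopping, Shopping): (2, 10) - no unilateral deviation beneficial
Mixed NE: P1 plays Hiking with p = 0.8333, P2 plays Hiking with q = 0.1667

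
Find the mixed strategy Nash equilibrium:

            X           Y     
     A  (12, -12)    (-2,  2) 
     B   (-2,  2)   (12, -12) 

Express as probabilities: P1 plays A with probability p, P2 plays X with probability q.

p = 0.5, q = 0.5

Work:
Find probabilities that make opponent indifferent:
P2 chooses q to make P1 indifferent between A and B
P1 chooses p to make P2 indifferent between X and Y
Mixed NE: P1 plays (A: 0.5, B: 0.5), P2 plays (X: 0.5, Y: 0.5)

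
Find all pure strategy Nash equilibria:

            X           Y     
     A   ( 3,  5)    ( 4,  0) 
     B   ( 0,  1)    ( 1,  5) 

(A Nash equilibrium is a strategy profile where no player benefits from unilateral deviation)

Nash equilibrium: (A, X)

Work:
Best responses:
  P1 vs X: payoffs [3, 0] → best response A (payoff 3)
  P1 vs Y: payoffs [4, 1] → best response A (payoff 4)
  P2 vs A: payoffs [5, 0] → best response X (payoff 5)
  P2 vs B: payoffs [1, 5] → best response Y (payoff 5)
Mutual best responses: (A,X) → Nash equilibria.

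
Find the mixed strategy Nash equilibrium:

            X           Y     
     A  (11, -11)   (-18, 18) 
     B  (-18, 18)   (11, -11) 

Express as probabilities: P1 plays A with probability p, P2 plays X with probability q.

p = 0.5, q = 0.5

Work:
Find probabilities that make opponent indifferent:
P2 chooses q to make P1 indifferent between A and B
P1 chooses p to make P2 indifferent between X and Y
Mixed NE: P1 plays (A: 0.5, B: 0.5), P2 plays (X: 0.5, Y: 0.5)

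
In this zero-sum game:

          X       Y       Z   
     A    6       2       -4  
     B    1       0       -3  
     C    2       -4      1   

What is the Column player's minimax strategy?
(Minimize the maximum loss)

Column should play Z, value = 1

Work:
Column player minimizes Row's maximum payoff:
Column X: max payoff to Row = 6
Column Y: max payoff to Row = 2
Column Z: max payoff to Row = 1
Minimum is 1, achieved by column Z.
Minimax strategy: Z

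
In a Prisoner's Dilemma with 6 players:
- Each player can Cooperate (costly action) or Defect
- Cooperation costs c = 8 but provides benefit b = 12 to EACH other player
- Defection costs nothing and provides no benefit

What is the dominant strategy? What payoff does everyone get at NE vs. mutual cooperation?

Dominant: Defect; NE payoff = 0; Coop payoff = 52

Work:
Defect dominates (saves cost c = 8, benefit to others is external)
NE: All defect → everyone gets 0
If all cooperate: each receives (5)×12 - 8 = 52
Social dilemma: 52 > 0 but NE gives 0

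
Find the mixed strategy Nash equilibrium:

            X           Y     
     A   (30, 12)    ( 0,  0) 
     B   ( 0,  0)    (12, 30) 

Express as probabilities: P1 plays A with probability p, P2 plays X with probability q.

p = 0.7143, q = 0.2857

Work:
Find probabilities that make opponent indifferent:
P2 chooses q to make P1 indifferent between A and B
P1 chooses p to make P2 indifferent between X and Y
Mixed NE: P1 plays (A: 0.7143, B: 0.2857), P2 plays (X: 0.2857, Y: 0.7143)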